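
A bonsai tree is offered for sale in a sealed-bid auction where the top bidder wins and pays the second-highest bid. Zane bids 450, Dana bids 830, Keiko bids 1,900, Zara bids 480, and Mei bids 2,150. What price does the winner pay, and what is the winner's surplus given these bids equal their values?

Bids in descending order: Mei 2,150, then Keiko 1,900, then Dana 830, then Zara 480, then Zane 450.
Mei is the highest bidder, so Mei wins.
Under the second-price rule, the price is the second-highest bid: 1,900.
Surplus = 2,150 − 1,900 = 250.

The winner pays 1,900 for a surplus of 250.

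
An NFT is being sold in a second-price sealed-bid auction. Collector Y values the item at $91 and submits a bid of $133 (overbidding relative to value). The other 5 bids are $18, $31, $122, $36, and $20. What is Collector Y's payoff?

Highest competing bid: $122.
Collector Y's bid $133 is the highest overall, so Collector Y wins and pays the second-highest bid, $122.
Payoff = value − price = $91 − $122 = -$31.
Overbidding won the item at a price above value — truthful bidding would have avoided this loss.

Collector Y's payoff: -$31.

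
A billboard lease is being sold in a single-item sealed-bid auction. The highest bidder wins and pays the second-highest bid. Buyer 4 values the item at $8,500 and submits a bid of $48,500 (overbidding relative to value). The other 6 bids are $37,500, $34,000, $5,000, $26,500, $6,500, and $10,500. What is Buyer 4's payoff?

The bidder's payoff: -$29,000.

Highest competing bid: $37,500.
Buyer 4's bid $48,500 is the highest overall, so Buyer 4 wins and pays the second-highest bid, $37,500.
Payoff = value − price = $8,500 − $37,500 = -$29,000.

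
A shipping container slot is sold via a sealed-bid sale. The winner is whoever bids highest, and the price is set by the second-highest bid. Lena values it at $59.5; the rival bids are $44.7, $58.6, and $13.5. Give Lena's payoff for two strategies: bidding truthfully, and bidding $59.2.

The highest competing bid is $58.6.
Bidding truthfully at $59.5: Lena has the top bid, wins, and pays the second-highest bid $58.6. Payoff = $59.5 − $58.6 = $0.9.
Bidding $59.2: Lena has the top bid, wins, and pays the second-highest bid $58.6. Payoff = $59.5 − $58.6 = $0.9.

(a) $0.9  (b) $0.9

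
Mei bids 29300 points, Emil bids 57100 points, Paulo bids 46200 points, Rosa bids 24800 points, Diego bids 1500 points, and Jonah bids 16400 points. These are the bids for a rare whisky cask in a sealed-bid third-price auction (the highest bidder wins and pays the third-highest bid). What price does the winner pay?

Sorted high to low: Emil 57100 points > Paulo 46200 points > Mei 29300 points > Rosa 24800 points > Jonah 16400 points > Diego 1500 points.
Emil is the highest bidder, so Emil wins.
Under the third-price rule, the price is the third-highest bid: 29300 points.

The winner pays 29300 points.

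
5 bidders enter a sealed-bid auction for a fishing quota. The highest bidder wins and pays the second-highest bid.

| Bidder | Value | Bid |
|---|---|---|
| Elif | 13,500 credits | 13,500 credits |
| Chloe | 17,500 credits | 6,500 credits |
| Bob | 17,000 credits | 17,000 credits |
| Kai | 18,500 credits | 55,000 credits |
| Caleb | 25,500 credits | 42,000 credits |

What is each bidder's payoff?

Bids in descending order: Kai 55,000 credits; Caleb 42,000 credits; Bob 17,000 credits; Elif 13,500 credits; Chloe 6,500 credits.
Kai has the top bid and wins; the price is the second-highest bid, 42,000 credits.
Kai's payoff = 18,500 credits − 42,000 credits = -23,500 credits. All other bidders lose, so their payoff is 0.

Elif 0 credits, Chloe 0 credits, Bob 0 credits, Kai -23,500 credits, Caleb 0 credits.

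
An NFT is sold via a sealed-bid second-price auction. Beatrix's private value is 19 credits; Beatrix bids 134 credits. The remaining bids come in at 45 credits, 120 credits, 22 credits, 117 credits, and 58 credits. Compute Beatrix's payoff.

Beatrix's payoff: -101 credits.

Highest competing bid: 120 credits.
Beatrix's bid 134 credits is the highest overall, so Beatrix wins and pays the second-highest bid, 120 credits.
Payoff = value − price = 19 credits − 120 credits = -101 credits.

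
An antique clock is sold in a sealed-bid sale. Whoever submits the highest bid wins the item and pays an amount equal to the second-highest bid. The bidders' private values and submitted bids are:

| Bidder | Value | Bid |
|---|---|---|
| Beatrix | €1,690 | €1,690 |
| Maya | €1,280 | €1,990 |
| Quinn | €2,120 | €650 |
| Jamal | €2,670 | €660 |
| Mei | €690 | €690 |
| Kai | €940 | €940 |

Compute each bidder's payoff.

Bids in descending order: Maya €1,990 > Beatrix €1,690 > Kai €940 > Mei €690 > Jamal €660 > Quinn €650.
Maya has the top bid and wins; the price is the second-highest bid, €1,690.
Maya's payoff = €1,280 − €1,690 = -€410. All other bidders lose, so their payoff is 0.

Beatrix €0, Maya -€410, Quinn €0, Jamal €0, Mei €0, Kai €0.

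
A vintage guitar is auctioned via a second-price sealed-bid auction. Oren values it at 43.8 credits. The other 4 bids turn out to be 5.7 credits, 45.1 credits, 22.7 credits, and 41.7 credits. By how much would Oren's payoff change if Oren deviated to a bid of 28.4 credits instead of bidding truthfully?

Change in payoff: 0.0 credits.

The highest competing bid is 45.1 credits.
Bidding truthfully at 43.8 credits: the top bid is 45.1 credits (a rival), so Oren loses. Payoff = 0.0 credits.
Bidding 28.4 credits: the top bid is 45.1 credits (a rival), so Oren loses. Payoff = 0.0 credits.
Change = 0.0 credits − 0.0 credits = 0.0 credits.
The bid only affects whether you win, not the price — here both bids land on the same side of the top rival bid, so the deviation is payoff-neutral.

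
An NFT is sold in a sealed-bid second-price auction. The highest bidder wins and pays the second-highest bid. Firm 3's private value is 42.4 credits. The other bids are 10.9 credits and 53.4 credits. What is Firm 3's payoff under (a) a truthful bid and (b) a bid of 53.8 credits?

Truthful: 0.0 credits; alternative: -11.0 credits.

The highest competing bid is 53.4 credits.
Bidding truthfully at 42.4 credits: the top bid is 53.4 credits (a rival), so Firm 3 loses. Payoff = 0.0 credits.
Bidding 53.8 credits: Firm 3 has the top bid, wins, and pays the second-highest bid 53.4 credits. Payoff = 42.4 credits − 53.4 credits = -11.0 credits.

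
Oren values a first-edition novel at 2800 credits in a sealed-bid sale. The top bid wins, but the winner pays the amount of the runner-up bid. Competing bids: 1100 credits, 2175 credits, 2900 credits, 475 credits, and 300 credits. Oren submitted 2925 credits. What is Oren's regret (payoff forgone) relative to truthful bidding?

The highest competing bid is 2900 credits.
Bidding truthfully at 2800 credits: the top bid is 2900 credits (a rival), so Oren loses. Payoff = 0 credits.
Bidding 2925 credits: Oren has the top bid, wins, and pays the second-highest bid 2900 credits. Payoff = 2800 credits − 2900 credits = -100 credits.
Regret = truthful payoff − actual payoff = 0 credits − -100 credits = 100 credits.

Payoff forgone: 100 credits.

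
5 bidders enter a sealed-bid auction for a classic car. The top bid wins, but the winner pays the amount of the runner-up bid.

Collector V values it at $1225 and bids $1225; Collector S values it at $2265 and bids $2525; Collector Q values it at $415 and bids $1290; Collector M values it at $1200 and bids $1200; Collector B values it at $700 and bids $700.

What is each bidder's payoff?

Ordered from highest: Collector S $2525; Collector Q $1290; Collector V $1225; Collector M $1200; Collector B $700.
Collector S has the top bid and wins; the price is the second-highest bid, $1290.
Collector S's payoff = $2265 − $1290 = $975. All other bidders lose, so their payoff is 0.

Collector V $0, Collector S $975, Collector Q $0, Collector M $0, Collector B $0.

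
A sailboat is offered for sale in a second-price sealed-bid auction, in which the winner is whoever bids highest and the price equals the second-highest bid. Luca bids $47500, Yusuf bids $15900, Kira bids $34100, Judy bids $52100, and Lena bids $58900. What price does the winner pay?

Ordered from highest: Lena $58900, then Judy $52100, then Luca $47500, then Kira $34100, then Yusuf $15900.
Lena is the highest bidder, so Lena wins.
Under the second-price rule, the price is the second-highest bid: $52100.

The winner pays $52100.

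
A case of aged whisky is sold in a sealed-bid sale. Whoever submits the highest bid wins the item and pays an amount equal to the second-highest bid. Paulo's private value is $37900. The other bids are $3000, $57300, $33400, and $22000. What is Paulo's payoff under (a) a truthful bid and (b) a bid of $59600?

The highest competing bid is $57300.
Bidding truthfully at $37900: the top bid is $57300 (a rival), so Paulo loses. Payoff = $0.
Bidding $59600: Paulo has the top bid, wins, and pays the second-highest bid $57300. Payoff = $37900 − $57300 = -$19400.

(a) $0  (b) -$19400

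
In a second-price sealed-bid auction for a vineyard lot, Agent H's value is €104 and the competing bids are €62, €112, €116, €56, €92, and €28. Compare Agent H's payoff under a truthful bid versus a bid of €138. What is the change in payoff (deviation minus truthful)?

Change in payoff: -€12.

The highest competing bid is €116.
Bidding truthfully at €104: the top bid is €116 (a rival), so Agent H loses. Payoff = €0.
Bidding €138: Agent H has the top bid, wins, and pays the second-highest bid €116. Payoff = €104 − €116 = -€12.
Change = -€12 − €0 = -€12.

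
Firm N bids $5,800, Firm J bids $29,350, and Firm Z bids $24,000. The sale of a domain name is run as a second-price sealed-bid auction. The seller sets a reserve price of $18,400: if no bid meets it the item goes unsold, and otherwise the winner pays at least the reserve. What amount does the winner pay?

Ordered from highest: Firm J $29,350; Firm Z $24,000; Firm N $5,800.
Firm J has the highest bid, so Firm J wins.
The second-highest bid is $24,000, which exceeds the reserve, so that sets the price.

Price paid: $24,000.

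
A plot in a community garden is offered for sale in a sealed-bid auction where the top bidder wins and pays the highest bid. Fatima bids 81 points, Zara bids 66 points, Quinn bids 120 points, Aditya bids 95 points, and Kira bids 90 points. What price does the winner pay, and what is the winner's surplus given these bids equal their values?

The winner pays 120 points for a surplus of 0 points.

Sorted high to low: Quinn 120 points > Aditya 95 points > Kira 90 points > Fatima 81 points > Zara 66 points.
Quinn is the highest bidder, so Quinn wins.
Under the first-price rule, the price is the highest bid: 120 points.
Surplus = 120 points − 120 points = 0 points.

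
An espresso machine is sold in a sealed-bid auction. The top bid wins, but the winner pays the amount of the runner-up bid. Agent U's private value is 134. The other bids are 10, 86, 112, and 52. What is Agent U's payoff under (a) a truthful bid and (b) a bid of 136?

The highest competing bid is 112.
Bidding truthfully at 134: Agent U has the top bid, wins, and pays the second-highest bid 112. Payoff = 134 − 112 = 22.
Bidding 136: Agent U has the top bid, wins, and pays the second-highest bid 112. Payoff = 134 − 112 = 22.

Truthful: 22; alternative: 22.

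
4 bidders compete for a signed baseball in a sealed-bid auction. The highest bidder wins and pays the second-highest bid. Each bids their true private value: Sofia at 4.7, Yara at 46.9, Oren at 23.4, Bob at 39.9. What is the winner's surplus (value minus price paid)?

Bids in descending order: Yara 46.9; Bob 39.9; Oren 23.4; Sofia 4.7.
Yara wins with the top bid and pays the second-highest, 39.9.
Surplus = 46.9 − 39.9 = 7.0.

Surplus = 7.0.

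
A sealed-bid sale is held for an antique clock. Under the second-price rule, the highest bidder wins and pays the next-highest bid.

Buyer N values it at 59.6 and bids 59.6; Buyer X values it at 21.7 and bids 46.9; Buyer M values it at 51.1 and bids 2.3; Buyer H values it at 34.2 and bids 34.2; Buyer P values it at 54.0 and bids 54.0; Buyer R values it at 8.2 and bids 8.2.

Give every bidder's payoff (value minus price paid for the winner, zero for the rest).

Bids in descending order: Buyer N 59.6 > Buyer P 54.0 > Buyer X 46.9 > Buyer H 34.2 > Buyer R 8.2 > Buyer M 2.3.
Buyer N has the top bid and wins; the price is the second-highest bid, 54.0.
Buyer N's payoff = 59.6 − 54.0 = 5.6. All other bidders lose, so their payoff is 0.

Payoffs: Buyer N 5.6, Buyer X 0.0, Buyer M 0.0, Buyer H 0.0, Buyer P 0.0, Buyer R 0.0.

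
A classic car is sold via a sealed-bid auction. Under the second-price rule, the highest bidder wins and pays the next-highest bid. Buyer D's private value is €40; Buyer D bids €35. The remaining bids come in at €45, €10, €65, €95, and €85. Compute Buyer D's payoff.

€0

Highest competing bid: €95.
Buyer D's bid €35 is not the highest, so Buyer D loses, pays nothing, and earns zero payoff.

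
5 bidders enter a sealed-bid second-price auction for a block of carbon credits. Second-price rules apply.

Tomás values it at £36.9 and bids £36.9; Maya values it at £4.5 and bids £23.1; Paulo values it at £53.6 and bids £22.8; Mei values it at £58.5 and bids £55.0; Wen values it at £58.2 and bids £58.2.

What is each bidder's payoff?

Ordered from highest: Wen £58.2; Mei £55.0; Tomás £36.9; Maya £23.1; Paulo £22.8.
Wen has the top bid and wins; the price is the second-highest bid, £55.0.
Wen's payoff = £58.2 − £55.0 = £3.2. All other bidders lose, so their payoff is 0.

Tomás £0.0, Maya £0.0, Paulo £0.0, Mei £0.0, Wen £3.2.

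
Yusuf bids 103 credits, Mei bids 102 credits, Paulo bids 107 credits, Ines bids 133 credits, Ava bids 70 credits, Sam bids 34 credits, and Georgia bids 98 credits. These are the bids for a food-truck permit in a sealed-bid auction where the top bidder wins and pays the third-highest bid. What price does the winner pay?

Price paid: 103 credits.

Ranking the bids: Ines 133 credits, then Paulo 107 credits, then Yusuf 103 credits, then Mei 102 credits, then Georgia 98 credits, then Ava 70 credits, then Sam 34 credits.
Ines is the highest bidder, so Ines wins.
Under the third-price rule, the price is the third-highest bid: 103 credits.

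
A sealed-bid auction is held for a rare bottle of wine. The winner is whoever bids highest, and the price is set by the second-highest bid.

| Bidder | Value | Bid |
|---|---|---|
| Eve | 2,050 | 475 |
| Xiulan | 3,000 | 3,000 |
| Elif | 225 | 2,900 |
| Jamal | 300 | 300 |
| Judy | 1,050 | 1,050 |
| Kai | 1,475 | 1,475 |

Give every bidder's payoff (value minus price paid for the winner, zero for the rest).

Eve 0, Xiulan 100, Elif 0, Jamal 0, Judy 0, Kai 0.

Ranking the bids: Xiulan 3,000 > Elif 2,900 > Kai 1,475 > Judy 1,050 > Eve 475 > Jamal 300.
Xiulan has the top bid and wins; the price is the second-highest bid, 2,900.
Xiulan's payoff = 3,000 − 2,900 = 100. All other bidders lose, so their payoff is 0.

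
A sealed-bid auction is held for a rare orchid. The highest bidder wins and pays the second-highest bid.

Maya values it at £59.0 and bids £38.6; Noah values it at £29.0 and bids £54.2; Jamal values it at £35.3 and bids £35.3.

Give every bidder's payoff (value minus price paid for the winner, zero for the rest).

Ordered from highest: Noah £54.2; Maya £38.6; Jamal £35.3.
Noah has the top bid and wins; the price is the second-highest bid, £38.6.
Noah's payoff = £29.0 − £38.6 = -£9.6. All other bidders lose, so their payoff is 0.

Payoffs: Maya £0.0, Noah -£9.6, Jamal £0.0.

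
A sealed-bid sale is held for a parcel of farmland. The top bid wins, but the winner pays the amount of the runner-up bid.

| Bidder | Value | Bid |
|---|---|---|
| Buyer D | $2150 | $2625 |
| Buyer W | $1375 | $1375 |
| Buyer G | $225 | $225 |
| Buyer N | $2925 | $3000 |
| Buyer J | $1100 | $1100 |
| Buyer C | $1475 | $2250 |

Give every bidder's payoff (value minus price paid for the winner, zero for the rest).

Buyer D $0, Buyer W $0, Buyer G $0, Buyer N $300, Buyer J $0, Buyer C $0.

Bids in descending order: Buyer N $3000, then Buyer D $2625, then Buyer C $2250, then Buyer W $1375, then Buyer J $1100, then Buyer G $225.
Buyer N has the top bid and wins; the price is the second-highest bid, $2625.
Buyer N's payoff = $2925 − $2625 = $300. All other bidders lose, so their payoff is 0.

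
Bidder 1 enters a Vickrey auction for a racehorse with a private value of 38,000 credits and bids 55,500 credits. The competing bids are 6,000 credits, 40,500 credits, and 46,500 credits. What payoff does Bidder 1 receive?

-8,500 credits

Highest competing bid: 46,500 credits.
Bidder 1's bid 55,500 credits is the highest overall, so Bidder 1 wins and pays the second-highest bid, 46,500 credits.
Payoff = value − price = 38,000 credits − 46,500 credits = -8,500 credits.
Overbidding won the item at a price above value — truthful bidding would have avoided this loss.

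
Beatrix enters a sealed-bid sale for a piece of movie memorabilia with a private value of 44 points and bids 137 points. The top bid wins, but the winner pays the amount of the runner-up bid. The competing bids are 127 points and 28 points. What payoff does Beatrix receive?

Highest competing bid: 127 points.
Beatrix's bid 137 points is the highest overall, so Beatrix wins and pays the second-highest bid, 127 points.
Payoff = value − price = 44 points − 127 points = -83 points.
Overbidding won the item at a price above value — truthful bidding would have avoided this loss.

Payoff = -83 points.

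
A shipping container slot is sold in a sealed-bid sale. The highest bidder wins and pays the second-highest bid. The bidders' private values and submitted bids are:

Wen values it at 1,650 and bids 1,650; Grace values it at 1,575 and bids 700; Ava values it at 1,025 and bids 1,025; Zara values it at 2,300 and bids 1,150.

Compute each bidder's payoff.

Wen 500, Grace 0, Ava 0, Zara 0.

Ranking the bids: Wen 1,650; Zara 1,150; Ava 1,025; Grace 700.
Wen has the top bid and wins; the price is the second-highest bid, 1,150.
Wen's payoff = 1,650 − 1,150 = 500. All other bidders lose, so their payoff is 0.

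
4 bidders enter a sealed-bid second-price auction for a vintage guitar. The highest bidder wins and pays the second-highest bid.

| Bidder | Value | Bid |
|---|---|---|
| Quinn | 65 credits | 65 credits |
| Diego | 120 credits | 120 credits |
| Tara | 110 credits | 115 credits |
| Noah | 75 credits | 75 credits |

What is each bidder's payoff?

Ordered from highest: Diego 120 credits, then Tara 115 credits, then Noah 75 credits, then Quinn 65 credits.
Diego has the top bid and wins; the price is the second-highest bid, 115 credits.
Diego's payoff = 120 credits − 115 credits = 5 credits. All other bidders lose, so their payoff is 0.

Quinn 0 credits, Diego 5 credits, Tara 0 credits, Noah 0 credits.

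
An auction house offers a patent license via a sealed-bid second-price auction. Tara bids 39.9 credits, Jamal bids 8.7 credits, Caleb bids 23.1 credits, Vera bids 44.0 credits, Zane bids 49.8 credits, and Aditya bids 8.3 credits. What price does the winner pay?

Ordered from highest: Zane 49.8 credits, then Vera 44.0 credits, then Tara 39.9 credits, then Caleb 23.1 credits, then Jamal 8.7 credits, then Aditya 8.3 credits.
Zane has the highest bid, so Zane wins.
The second-highest bid is 44.0 credits, so that is what Zane pays.

Price paid: 44.0 credits.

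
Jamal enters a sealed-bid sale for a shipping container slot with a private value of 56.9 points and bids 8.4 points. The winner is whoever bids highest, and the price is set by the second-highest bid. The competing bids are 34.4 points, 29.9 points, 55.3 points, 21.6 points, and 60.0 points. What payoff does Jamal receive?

Highest competing bid: 60.0 points.
Jamal's bid 8.4 points is not the highest, so Jamal loses, pays nothing, and earns zero payoff.

0.0 points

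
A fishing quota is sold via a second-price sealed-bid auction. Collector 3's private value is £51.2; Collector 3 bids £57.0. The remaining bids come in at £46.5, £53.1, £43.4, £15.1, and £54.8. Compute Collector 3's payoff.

The bidder's payoff: -£3.6.

Highest competing bid: £54.8.
Collector 3's bid £57.0 is the highest overall, so Collector 3 wins and pays the second-highest bid, £54.8.
Payoff = value − price = £51.2 − £54.8 = -£3.6.
Overbidding won the item at a price above value — truthful bidding would have avoided this loss.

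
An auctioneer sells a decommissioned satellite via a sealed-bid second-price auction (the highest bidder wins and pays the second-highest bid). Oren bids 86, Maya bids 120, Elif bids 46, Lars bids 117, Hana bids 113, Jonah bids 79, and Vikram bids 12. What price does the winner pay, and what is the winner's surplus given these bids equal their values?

Ordered from highest: Maya 120, then Lars 117, then Hana 113, then Oren 86, then Jonah 79, then Elif 46, then Vikram 12.
Maya is the highest bidder, so Maya wins.
Under the second-price rule, the price is the second-highest bid: 117.
Surplus = 120 − 117 = 3.

Price 117; surplus 3.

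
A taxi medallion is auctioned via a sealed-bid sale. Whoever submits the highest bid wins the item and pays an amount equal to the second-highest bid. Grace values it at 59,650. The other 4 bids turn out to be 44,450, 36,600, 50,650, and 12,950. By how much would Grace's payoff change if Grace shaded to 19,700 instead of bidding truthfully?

Payoff change: -9,000.

The highest competing bid is 50,650.
Bidding truthfully at 59,650: Grace has the top bid, wins, and pays the second-highest bid 50,650. Payoff = 59,650 − 50,650 = 9,000.
Bidding 19,700: the top bid is 50,650 (a rival), so Grace loses. Payoff = 0.
Change = 0 − 9,000 = -9,000.
Deviating from a truthful bid can only lose payoff in a second-price auction — never gain.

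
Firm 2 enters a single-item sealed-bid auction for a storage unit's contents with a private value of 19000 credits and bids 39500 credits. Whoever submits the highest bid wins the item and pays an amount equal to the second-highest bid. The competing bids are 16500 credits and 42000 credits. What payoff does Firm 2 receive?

Highest competing bid: 42000 credits.
Firm 2's bid 39500 credits is not the highest, so Firm 2 loses, pays nothing, and earns zero payoff.

0 credits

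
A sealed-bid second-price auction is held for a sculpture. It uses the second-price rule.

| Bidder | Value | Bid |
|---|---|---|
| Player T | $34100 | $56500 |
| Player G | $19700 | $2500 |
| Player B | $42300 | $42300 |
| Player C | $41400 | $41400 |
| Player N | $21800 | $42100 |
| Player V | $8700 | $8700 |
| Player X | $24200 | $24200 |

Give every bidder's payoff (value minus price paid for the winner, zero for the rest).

Ordered from highest: Player T $56500 > Player B $42300 > Player N $42100 > Player C $41400 > Player X $24200 > Player V $8700 > Player G $2500.
Player T has the top bid and wins; the price is the second-highest bid, $42300.
Player T's payoff = $34100 − $42300 = -$8200. All other bidders lose, so their payoff is 0.

Payoffs: Player T -$8200, Player G $0, Player B $0, Player C $0, Player N $0, Player V $0, Player X $0.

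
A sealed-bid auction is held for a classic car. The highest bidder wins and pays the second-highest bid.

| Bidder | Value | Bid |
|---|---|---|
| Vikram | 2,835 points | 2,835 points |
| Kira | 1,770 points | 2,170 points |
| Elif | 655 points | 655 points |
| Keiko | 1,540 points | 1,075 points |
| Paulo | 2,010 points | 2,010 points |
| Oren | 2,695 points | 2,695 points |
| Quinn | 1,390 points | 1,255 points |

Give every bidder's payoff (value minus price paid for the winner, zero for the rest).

Vikram 140 points, Kira 0 points, Elif 0 points, Keiko 0 points, Paulo 0 points, Oren 0 points, Quinn 0 points.

Ranking the bids: Vikram 2,835 points; Oren 2,695 points; Kira 2,170 points; Paulo 2,010 points; Quinn 1,255 points; Keiko 1,075 points; Elif 655 points.
Vikram has the top bid and wins; the price is the second-highest bid, 2,695 points.
Vikram's payoff = 2,835 points − 2,695 points = 140 points. All other bidders lose, so their payoff is 0.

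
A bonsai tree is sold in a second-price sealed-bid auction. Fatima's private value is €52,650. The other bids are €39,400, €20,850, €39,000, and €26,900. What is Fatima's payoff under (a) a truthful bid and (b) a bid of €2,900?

The highest competing bid is €39,400.
Bidding truthfully at €52,650: Fatima has the top bid, wins, and pays the second-highest bid €39,400. Payoff = €52,650 − €39,400 = €13,250.
Bidding €2,900: the top bid is €39,400 (a rival), so Fatima loses. Payoff = €0.
Deviating from a truthful bid can only lose payoff in a second-price auction — never gain.

Truthful: €13,250; alternative: €0.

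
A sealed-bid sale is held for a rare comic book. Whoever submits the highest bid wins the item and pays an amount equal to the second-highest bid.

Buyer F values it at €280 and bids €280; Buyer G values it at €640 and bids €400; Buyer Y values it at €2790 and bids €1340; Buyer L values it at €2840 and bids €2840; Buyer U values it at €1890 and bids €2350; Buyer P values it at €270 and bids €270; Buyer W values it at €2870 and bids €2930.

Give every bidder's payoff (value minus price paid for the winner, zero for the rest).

Payoffs: Buyer F €0, Buyer G €0, Buyer Y €0, Buyer L €0, Buyer U €0, Buyer P €0, Buyer W €30.

Sorted high to low: Buyer W €2930, then Buyer L €2840, then Buyer U €2350, then Buyer Y €1340, then Buyer G €400, then Buyer F €280, then Buyer P €270.
Buyer W has the top bid and wins; the price is the second-highest bid, €2840.
Buyer W's payoff = €2870 − €2840 = €30. All other bidders lose, so their payoff is 0.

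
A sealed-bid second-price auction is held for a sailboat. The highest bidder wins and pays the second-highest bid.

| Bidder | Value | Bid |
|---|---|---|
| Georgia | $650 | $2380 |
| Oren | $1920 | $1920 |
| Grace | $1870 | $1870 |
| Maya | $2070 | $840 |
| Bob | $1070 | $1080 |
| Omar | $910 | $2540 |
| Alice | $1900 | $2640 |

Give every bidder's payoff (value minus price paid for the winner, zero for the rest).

Payoffs: Georgia $0, Oren $0, Grace $0, Maya $0, Bob $0, Omar $0, Alice -$640.

Bids in descending order: Alice $2640, then Omar $2540, then Georgia $2380, then Oren $1920, then Grace $1870, then Bob $1080, then Maya $840.
Alice has the top bid and wins; the price is the second-highest bid, $2540.
Alice's payoff = $1900 − $2540 = -$640. All other bidders lose, so their payoff is 0.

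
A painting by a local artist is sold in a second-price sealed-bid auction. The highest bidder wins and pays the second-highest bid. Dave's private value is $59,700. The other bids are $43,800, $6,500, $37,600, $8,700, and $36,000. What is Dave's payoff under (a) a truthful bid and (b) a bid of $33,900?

Truthful: $15,900; alternative: $0.

The highest competing bid is $43,800.
Bidding truthfully at $59,700: Dave has the top bid, wins, and pays the second-highest bid $43,800. Payoff = $59,700 − $43,800 = $15,900.
Bidding $33,900: the top bid is $43,800 (a rival), so Dave loses. Payoff = $0.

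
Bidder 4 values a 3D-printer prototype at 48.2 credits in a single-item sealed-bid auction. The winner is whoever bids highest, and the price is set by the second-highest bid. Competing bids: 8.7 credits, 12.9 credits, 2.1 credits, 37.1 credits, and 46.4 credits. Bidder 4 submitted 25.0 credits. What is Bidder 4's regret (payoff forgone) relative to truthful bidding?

The highest competing bid is 46.4 credits.
Bidding truthfully at 48.2 credits: Bidder 4 has the top bid, wins, and pays the second-highest bid 46.4 credits. Payoff = 48.2 credits − 46.4 credits = 1.8 credits.
Bidding 25.0 credits: the top bid is 46.4 credits (a rival), so Bidder 4 loses. Payoff = 0.0 credits.
Regret = truthful payoff − actual payoff = 1.8 credits − 0.0 credits = 1.8 credits.
This is the dominant-strategy logic: truthful bidding weakly beats any alternative.

1.8 credits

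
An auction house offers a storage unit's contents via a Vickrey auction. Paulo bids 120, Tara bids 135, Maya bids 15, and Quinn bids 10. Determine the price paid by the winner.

Bids in descending order: Tara 135 > Paulo 120 > Maya 15 > Quinn 10.
Tara has the highest bid, so Tara wins.
The second-highest bid is 120, so that is what Tara pays.

Price paid: 120.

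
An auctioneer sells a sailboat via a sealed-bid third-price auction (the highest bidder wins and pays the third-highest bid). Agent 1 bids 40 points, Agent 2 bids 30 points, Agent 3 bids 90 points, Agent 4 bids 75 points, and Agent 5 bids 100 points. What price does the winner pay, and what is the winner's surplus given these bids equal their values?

Ordered from highest: Agent 5 100 points, then Agent 3 90 points, then Agent 4 75 points, then Agent 1 40 points, then Agent 2 30 points.
Agent 5 is the highest bidder, so Agent 5 wins.
Under the third-price rule, the price is the third-highest bid: 75 points.
Surplus = 100 points − 75 points = 25 points.

The winner pays 75 points for a surplus of 25 points.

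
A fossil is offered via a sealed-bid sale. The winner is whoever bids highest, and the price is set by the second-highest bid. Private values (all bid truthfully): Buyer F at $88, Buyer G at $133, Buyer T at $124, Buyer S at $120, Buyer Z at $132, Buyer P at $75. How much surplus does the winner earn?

Surplus = $1.

Ranking the bids: Buyer G $133, then Buyer Z $132, then Buyer T $124, then Buyer S $120, then Buyer F $88, then Buyer P $75.
Buyer G wins with the top bid and pays the second-highest, $132.
Surplus = $133 − $132 = $1.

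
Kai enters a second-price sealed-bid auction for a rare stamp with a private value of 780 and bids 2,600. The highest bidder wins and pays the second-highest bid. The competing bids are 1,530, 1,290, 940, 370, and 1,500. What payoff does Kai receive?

Kai's payoff: -750.

Highest competing bid: 1,530.
Kai's bid 2,600 is the highest overall, so Kai wins and pays the second-highest bid, 1,530.
Payoff = value − price = 780 − 1,530 = -750.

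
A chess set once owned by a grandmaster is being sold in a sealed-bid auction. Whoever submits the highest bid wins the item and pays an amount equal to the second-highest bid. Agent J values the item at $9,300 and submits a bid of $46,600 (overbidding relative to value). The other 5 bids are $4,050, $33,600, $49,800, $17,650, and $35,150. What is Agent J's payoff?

$0

Highest competing bid: $49,800.
Agent J's bid $46,600 is not the highest, so Agent J loses, pays nothing, and earns zero payoff.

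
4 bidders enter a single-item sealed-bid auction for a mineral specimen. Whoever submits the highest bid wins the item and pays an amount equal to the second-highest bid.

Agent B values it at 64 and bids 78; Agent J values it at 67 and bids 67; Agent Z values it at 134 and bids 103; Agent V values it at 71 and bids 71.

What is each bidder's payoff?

Agent B 0, Agent J 0, Agent Z 56, Agent V 0.

Bids in descending order: Agent Z 103 > Agent B 78 > Agent V 71 > Agent J 67.
Agent Z has the top bid and wins; the price is the second-highest bid, 78.
Agent Z's payoff = 134 − 78 = 56. All other bidders lose, so their payoff is 0.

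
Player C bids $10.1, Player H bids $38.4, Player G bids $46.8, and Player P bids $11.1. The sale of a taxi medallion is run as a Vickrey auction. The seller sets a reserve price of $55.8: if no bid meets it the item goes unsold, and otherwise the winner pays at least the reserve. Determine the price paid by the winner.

unsold

Ranking the bids: Player G $46.8, then Player H $38.4, then Player P $11.1, then Player C $10.1.
The top bid $46.8 is below the reserve $55.8, so the item goes unsold and nothing is paid.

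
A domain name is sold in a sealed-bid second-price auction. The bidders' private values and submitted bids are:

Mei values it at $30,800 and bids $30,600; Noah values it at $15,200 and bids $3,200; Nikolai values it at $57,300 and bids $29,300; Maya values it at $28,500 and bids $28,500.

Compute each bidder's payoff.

Mei $1,500, Noah $0, Nikolai $0, Maya $0.

Sorted high to low: Mei $30,600; Nikolai $29,300; Maya $28,500; Noah $3,200.
Mei has the top bid and wins; the price is the second-highest bid, $29,300.
Mei's payoff = $30,800 − $29,300 = $1,500. All other bidders lose, so their payoff is 0.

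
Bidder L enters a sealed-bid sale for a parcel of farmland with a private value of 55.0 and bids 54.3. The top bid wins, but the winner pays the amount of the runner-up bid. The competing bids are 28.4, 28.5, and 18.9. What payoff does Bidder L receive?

Highest competing bid: 28.5.
Bidder L's bid 54.3 is the highest overall, so Bidder L wins and pays the second-highest bid, 28.5.
Payoff = value − price = 55.0 − 28.5 = 26.5.

26.5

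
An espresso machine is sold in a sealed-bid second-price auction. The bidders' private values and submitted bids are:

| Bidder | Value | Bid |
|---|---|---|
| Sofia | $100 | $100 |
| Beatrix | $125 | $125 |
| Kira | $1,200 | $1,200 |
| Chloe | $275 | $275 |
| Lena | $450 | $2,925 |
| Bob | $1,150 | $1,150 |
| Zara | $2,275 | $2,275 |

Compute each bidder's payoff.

Payoffs: Sofia $0, Beatrix $0, Kira $0, Chloe $0, Lena -$1,825, Bob $0, Zara $0.

Bids in descending order: Lena $2,925; Zara $2,275; Kira $1,200; Bob $1,150; Chloe $275; Beatrix $125; Sofia $100.
Lena has the top bid and wins; the price is the second-highest bid, $2,275.
Lena's payoff = $450 − $2,275 = -$1,825. All other bidders lose, so their payoff is 0.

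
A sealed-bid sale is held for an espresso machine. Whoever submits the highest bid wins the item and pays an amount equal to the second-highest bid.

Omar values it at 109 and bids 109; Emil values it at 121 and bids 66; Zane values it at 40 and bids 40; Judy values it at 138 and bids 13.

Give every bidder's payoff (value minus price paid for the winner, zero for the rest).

Ordered from highest: Omar 109 > Emil 66 > Zane 40 > Judy 13.
Omar has the top bid and wins; the price is the second-highest bid, 66.
Omar's payoff = 109 − 66 = 43. All other bidders lose, so their payoff is 0.

Omar 43, Emil 0, Zane 0, Judy 0.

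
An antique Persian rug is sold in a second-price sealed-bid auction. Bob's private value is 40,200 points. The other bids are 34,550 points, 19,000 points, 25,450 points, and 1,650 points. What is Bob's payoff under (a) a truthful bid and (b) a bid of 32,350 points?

Truthful: 5,650 points; alternative: 0 points.

The highest competing bid is 34,550 points.
Bidding truthfully at 40,200 points: Bob has the top bid, wins, and pays the second-highest bid 34,550 points. Payoff = 40,200 points − 34,550 points = 5,650 points.
Bidding 32,350 points: the top bid is 34,550 points (a rival), so Bob loses. Payoff = 0 points.
This is the dominant-strategy logic: truthful bidding weakly beats any alternative.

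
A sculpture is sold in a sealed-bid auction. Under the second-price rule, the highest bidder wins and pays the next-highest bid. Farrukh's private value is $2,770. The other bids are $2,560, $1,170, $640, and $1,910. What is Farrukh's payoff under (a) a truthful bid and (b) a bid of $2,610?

Truthful: $210; alternative: $210.

The highest competing bid is $2,560.
Bidding truthfully at $2,770: Farrukh has the top bid, wins, and pays the second-highest bid $2,560. Payoff = $2,770 − $2,560 = $210.
Bidding $2,610: Farrukh has the top bid, wins, and pays the second-highest bid $2,560. Payoff = $2,770 − $2,560 = $210.
The bid only affects whether you win, not the price — here both bids land on the same side of the top rival bid, so the deviation is payoff-neutral.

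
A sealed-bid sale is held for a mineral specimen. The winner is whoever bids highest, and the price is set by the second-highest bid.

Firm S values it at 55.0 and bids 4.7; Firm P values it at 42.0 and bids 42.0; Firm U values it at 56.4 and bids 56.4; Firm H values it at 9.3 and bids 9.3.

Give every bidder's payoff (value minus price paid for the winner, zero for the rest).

Ranking the bids: Firm U 56.4; Firm P 42.0; Firm H 9.3; Firm S 4.7.
Firm U has the top bid and wins; the price is the second-highest bid, 42.0.
Firm U's payoff = 56.4 − 42.0 = 14.4. All other bidders lose, so their payoff is 0.

Firm S 0.0, Firm P 0.0, Firm U 14.4, Firm H 0.0.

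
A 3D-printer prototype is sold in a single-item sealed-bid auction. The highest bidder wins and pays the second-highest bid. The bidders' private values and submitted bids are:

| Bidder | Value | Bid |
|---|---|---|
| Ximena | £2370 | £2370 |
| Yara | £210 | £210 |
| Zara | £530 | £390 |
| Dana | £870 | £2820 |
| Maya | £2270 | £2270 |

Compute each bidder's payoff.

Ximena £0, Yara £0, Zara £0, Dana -£1500, Maya £0.

Ordered from highest: Dana £2820 > Ximena £2370 > Maya £2270 > Zara £390 > Yara £210.
Dana has the top bid and wins; the price is the second-highest bid, £2370.
Dana's payoff = £870 − £2370 = -£1500. All other bidders lose, so their payoff is 0.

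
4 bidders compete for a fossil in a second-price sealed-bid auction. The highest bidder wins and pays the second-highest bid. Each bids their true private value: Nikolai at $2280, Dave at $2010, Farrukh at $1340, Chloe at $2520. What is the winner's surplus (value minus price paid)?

Sorted high to low: Chloe $2520, then Nikolai $2280, then Dave $2010, then Farrukh $1340.
Chloe wins with the top bid and pays the second-highest, $2280.
Surplus = $2520 − $2280 = $240.

Surplus = $240.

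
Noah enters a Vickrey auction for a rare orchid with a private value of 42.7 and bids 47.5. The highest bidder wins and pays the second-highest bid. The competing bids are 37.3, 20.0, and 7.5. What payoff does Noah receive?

Highest competing bid: 37.3.
Noah's bid 47.5 is the highest overall, so Noah wins and pays the second-highest bid, 37.3.
Payoff = value − price = 42.7 − 37.3 = 5.4.

Noah's payoff: 5.4.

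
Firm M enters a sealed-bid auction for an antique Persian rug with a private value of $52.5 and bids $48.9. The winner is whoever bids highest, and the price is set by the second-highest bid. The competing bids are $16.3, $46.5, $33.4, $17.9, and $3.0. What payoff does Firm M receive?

$6.0

Highest competing bid: $46.5.
Firm M's bid $48.9 is the highest overall, so Firm M wins and pays the second-highest bid, $46.5.
Payoff = value − price = $52.5 − $46.5 = $6.0.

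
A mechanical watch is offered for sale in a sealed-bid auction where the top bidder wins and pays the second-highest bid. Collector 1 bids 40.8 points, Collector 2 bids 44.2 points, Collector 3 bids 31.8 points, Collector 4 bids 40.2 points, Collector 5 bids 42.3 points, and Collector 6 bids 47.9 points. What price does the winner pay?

Price paid: 44.2 points.

Ranking the bids: Collector 6 47.9 points, then Collector 2 44.2 points, then Collector 5 42.3 points, then Collector 1 40.8 points, then Collector 4 40.2 points, then Collector 3 31.8 points.
Collector 6 is the highest bidder, so Collector 6 wins.
Under the second-price rule, the price is the second-highest bid: 44.2 points.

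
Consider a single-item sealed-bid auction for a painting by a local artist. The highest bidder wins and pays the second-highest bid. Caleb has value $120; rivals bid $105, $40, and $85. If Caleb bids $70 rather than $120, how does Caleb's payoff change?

The highest competing bid is $105.
Bidding truthfully at $120: Caleb has the top bid, wins, and pays the second-highest bid $105. Payoff = $120 − $105 = $15.
Bidding $70: the top bid is $105 (a rival), so Caleb loses. Payoff = $0.
Change = $0 − $15 = -$15.
This is the dominant-strategy logic: truthful bidding weakly beats any alternative.

-$15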